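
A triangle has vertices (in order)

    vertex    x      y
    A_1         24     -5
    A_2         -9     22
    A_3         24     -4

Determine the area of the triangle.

16.5

Σ = (483) + (-492) + (-24) = -33
Area = |Σ|/2 = 16.5.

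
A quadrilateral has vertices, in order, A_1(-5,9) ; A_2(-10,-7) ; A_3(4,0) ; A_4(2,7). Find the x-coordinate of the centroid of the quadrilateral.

-113/39

Apply the shoelace (surveyor's) formula. First the cross-terms c_i = x_i·y_{i+1} − x_{i+1}·y_i:
  125, 28, 28, 53  ⇒  2A = 234, A = 117.
Then Σ (x_i + x_{i+1})·c_i = -2034, so x̄ = -2034 / (6·117) = -113/39.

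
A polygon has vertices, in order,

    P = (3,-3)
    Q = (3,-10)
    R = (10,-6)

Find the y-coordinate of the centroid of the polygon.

-19/3

Apply Gauss's area formula. First the cross-terms c_i = x_i·y_{i+1} − x_{i+1}·y_i:
  -21, 82, -12  ⇒  2A = 49, A = 24.5.
Then Σ (y_i + y_{i+1})·c_i = -931, so ȳ = -931 / (6·24.5) = -19/3.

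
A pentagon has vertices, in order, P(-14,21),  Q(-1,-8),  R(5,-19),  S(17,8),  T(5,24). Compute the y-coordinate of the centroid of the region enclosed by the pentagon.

631/93

Apply the surveyor's formula. First the cross-terms c_i = x_i·y_{i+1} − x_{i+1}·y_i:
  133, 59, 363, 368, 441  ⇒  2A = 1364, A = 682.
Then Σ (y_i + y_{i+1})·c_i = 27764, so ȳ = 27764 / (6·682) = 631/93.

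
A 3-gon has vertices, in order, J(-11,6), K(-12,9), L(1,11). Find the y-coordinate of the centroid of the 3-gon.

Apply the shoelace formula. First the cross-terms c_i = x_i·y_{i+1} − x_{i+1}·y_i:
  -27, -141, 127  ⇒  2A = -41, A = -20.5.
Then Σ (y_i + y_{i+1})·c_i = -1066, so ȳ = -1066 / (6·(-20.5)) = 26/3.

26/3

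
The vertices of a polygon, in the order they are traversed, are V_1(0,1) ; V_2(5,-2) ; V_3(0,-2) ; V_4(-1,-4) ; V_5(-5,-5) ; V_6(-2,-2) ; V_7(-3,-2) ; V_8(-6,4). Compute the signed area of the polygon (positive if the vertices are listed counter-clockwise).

V_1→V_2: (0)(-2) − (5)(1) = -5
V_2→V_3: (5)(-2) − (0)(-2) = -10
V_3→V_4: (0)(-4) − (-1)(-2) = -2
V_4→V_5: (-1)(-5) − (-5)(-4) = -15
V_5→V_6: (-5)(-2) − (-2)(-5) = 0
V_6→V_7: (-2)(-2) − (-3)(-2) = -2
V_7→V_8: (-3)(4) − (-6)(-2) = -24
V_8→V_1: (-6)(1) − (0)(4) = -6
Σ = -64
Signed area = Σ/2 = -32 (negative ⇒ clockwise traversal).

-32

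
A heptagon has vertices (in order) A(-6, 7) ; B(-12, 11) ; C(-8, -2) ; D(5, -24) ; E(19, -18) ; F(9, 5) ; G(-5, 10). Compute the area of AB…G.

Apply Gauss's area formula: 2A = Σ (x_i·y_{i+1} − x_{i+1}·y_i), indices taken mod 7.
A→B: (-6)(11) − (-12)(7) = 18
B→C: (-12)(-2) − (-8)(11) = 112
C→D: (-8)(-24) − (5)(-2) = 202
D→E: (5)(-18) − (19)(-24) = 366
E→F: (19)(5) − (9)(-18) = 257
F→G: (9)(10) − (-5)(5) = 115
G→A: (-5)(7) − (-6)(10) = 25
Σ = 1095
Area = |Σ|/2 = 547.5.

547.5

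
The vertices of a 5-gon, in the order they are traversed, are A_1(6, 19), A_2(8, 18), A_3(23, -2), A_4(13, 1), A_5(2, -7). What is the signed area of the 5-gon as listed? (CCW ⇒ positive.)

Apply the shoelace (surveyor's) formula: 2A = Σ (x_i·y_{i+1} − x_{i+1}·y_i), indices taken mod 5.
Σ = (-44) + (-430) + (49) + (-93) + (80) = -438
Signed area = Σ/2 = -219 (negative ⇒ clockwise traversal).

-219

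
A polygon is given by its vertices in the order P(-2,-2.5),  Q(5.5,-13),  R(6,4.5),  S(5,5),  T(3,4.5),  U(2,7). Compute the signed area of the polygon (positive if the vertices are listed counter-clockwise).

Apply the shoelace formula: 2A = Σ (x_i·y_{i+1} − x_{i+1}·y_i), indices taken mod 6.
Σ = (39.75) + (102.75) + (7.5) + (7.5) + (12) + (9) = 178.5
Signed area = Σ/2 = 89.25 (positive ⇒ counter-clockwise traversal).

89.25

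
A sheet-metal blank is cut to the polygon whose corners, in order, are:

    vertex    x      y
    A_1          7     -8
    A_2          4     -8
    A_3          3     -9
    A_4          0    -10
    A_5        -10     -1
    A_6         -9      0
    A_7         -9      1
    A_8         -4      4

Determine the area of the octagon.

Apply the shoelace formula: 2A = Σ (x_i·y_{i+1} − x_{i+1}·y_i), indices taken mod 8.
Σ = (-24) + (-12) + (-30) + (-100) + (-9) + (-9) + (-32) + (4) = -212
Area = |Σ|/2 = 106.

106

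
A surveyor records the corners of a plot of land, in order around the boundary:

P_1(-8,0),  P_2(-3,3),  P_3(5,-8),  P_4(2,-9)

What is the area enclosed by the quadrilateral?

Apply the shoelace formula: 2A = Σ (x_i·y_{i+1} − x_{i+1}·y_i), indices taken mod 4.
Σ = (-24) + (9) + (-29) + (-72) = -116
Area = |Σ|/2 = 58.

58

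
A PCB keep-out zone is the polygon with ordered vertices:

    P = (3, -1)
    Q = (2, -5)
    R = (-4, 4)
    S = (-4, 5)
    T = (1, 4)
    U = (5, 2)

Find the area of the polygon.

Apply the shoelace (surveyor's) formula: 2A = Σ (x_i·y_{i+1} − x_{i+1}·y_i), indices taken mod 6.
Σ = (-13) + (-12) + (-4) + (-21) + (-18) + (-11) = -79
Area = |Σ|/2 = 39.5.

39.5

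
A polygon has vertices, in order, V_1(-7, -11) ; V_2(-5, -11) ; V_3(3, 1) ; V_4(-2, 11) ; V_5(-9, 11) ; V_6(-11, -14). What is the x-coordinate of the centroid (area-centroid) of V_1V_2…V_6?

-1081/216

Apply the shoelace (surveyor's) formula. First the cross-terms c_i = x_i·y_{i+1} − x_{i+1}·y_i:
  22, 28, 35, 77, 247, 23  ⇒  2A = 432, A = 216.
Then Σ (x_i + x_{i+1})·c_i = -6486, so x̄ = -6486 / (6·216) = -1081/216.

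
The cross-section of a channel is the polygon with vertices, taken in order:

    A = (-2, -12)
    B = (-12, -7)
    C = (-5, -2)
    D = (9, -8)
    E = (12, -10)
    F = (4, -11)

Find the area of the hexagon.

Apply the shoelace formula: 2A = Σ (x_i·y_{i+1} − x_{i+1}·y_i), indices taken mod 6.
A→B: (-2)(-7) − (-12)(-12) = -130
B→C: (-12)(-2) − (-5)(-7) = -11
C→D: (-5)(-8) − (9)(-2) = 58
D→E: (9)(-10) − (12)(-8) = 6
E→F: (12)(-11) − (4)(-10) = -92
F→A: (4)(-12) − (-2)(-11) = -70
Σ = -239
Area = |Σ|/2 = 119.5.

119.5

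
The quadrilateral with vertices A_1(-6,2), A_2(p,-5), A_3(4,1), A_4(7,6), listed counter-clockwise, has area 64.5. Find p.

Write out the shoelace sum; only the two edges meeting at A_2 involve p:
2·Area = [((-6)·(-5) − p·2) + (p·1 − 4·(-5))] + 67
       = -1·p + 117 = 129
⇒ p = -12.

-12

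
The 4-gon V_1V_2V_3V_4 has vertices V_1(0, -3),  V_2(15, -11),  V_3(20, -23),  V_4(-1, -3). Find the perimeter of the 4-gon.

|V_1V_2| = √((15)² + (-8)²) = √289 = 17
|V_2V_3| = √((5)² + (-12)²) = √169 = 13
|V_3V_4| = √((-21)² + (20)²) = √841 = 29
|V_4V_1| = √((1)² + (0)²) = √1 = 1
Perimeter = 17 + 13 + 29 + 1 = 60.

60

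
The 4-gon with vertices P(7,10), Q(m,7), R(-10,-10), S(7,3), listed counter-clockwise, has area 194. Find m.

-9

Write out the shoelace sum; only the two edges meeting at Q involve m:
2·Area = [(7·7 − m·10) + (m·(-10) − (-10)·7)] + 89
       = -20·m + 208 = 388
⇒ m = -9.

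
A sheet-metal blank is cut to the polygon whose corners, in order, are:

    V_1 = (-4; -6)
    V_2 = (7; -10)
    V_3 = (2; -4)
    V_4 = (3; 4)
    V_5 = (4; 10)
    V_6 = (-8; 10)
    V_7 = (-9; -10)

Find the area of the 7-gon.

206

V_1→V_2: (-4)(-10) − (7)(-6) = 82
V_2→V_3: (7)(-4) − (2)(-10) = -8
V_3→V_4: (2)(4) − (3)(-4) = 20
V_4→V_5: (3)(10) − (4)(4) = 14
V_5→V_6: (4)(10) − (-8)(10) = 120
V_6→V_7: (-8)(-10) − (-9)(10) = 170
V_7→V_1: (-9)(-6) − (-4)(-10) = 14
Σ = 412
Area = |Σ|/2 = 206.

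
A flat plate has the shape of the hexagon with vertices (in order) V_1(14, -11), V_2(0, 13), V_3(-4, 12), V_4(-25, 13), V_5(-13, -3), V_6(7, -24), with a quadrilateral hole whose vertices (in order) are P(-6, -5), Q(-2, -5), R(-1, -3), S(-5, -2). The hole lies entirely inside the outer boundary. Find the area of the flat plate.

648.5

Outer boundary:
Apply the shoelace formula: 2A = Σ (x_i·y_{i+1} − x_{i+1}·y_i), indices taken mod 6.
V_1→V_2: (14)(13) − (0)(-11) = 182
V_2→V_3: (0)(12) − (-4)(13) = 52
V_3→V_4: (-4)(13) − (-25)(12) = 248
V_4→V_5: (-25)(-3) − (-13)(13) = 244
V_5→V_6: (-13)(-24) − (7)(-3) = 333
V_6→V_1: (7)(-11) − (14)(-24) = 259
Σ = 1318
Area = |Σ|/2 = 659.
Hole:
Apply the shoelace formula: 2A = Σ (x_i·y_{i+1} − x_{i+1}·y_i), indices taken mod 4.
Σ = (20) + (1) + (-13) + (13) = 21
Area = |Σ|/2 = 10.5.
Net area = 659 − 10.5 = 648.5.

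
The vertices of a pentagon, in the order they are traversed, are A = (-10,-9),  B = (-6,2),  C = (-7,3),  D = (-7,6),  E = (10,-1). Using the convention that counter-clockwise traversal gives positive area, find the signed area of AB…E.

-126

A→B: (-10)(2) − (-6)(-9) = -74
B→C: (-6)(3) − (-7)(2) = -4
C→D: (-7)(6) − (-7)(3) = -21
D→E: (-7)(-1) − (10)(6) = -53
E→A: (10)(-9) − (-10)(-1) = -100
Σ = -252
Signed area = Σ/2 = -126 (negative ⇒ clockwise traversal).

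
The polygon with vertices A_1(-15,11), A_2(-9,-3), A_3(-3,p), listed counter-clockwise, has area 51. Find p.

0

The doubled signed area Σ (x_i y_{i+1} − x_{i+1} y_i) is linear in p.
With p=0 it equals 102; the coefficient of p is 6 (from the two edges through A_3).
So 6·p + 102 = 2·51 = 102 ⇒ p = 0.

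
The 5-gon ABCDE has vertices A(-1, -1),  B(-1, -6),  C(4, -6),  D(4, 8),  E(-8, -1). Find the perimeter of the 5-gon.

|AB| = √((0)² + (-5)²) = √25 = 5
|BC| = √((5)² + (0)²) = √25 = 5
|CD| = √((0)² + (14)²) = √196 = 14
|DE| = √((-12)² + (-9)²) = √225 = 15
|EA| = √((7)² + (0)²) = √49 = 7
Perimeter = 5 + 5 + 14 + 15 + 7 = 46.

46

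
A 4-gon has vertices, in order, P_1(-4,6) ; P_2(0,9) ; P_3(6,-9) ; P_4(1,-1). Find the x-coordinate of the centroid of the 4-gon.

11/17

Apply the shoelace (surveyor's) formula. First the cross-terms c_i = x_i·y_{i+1} − x_{i+1}·y_i:
  -36, -54, 3, 2  ⇒  2A = -85, A = -42.5.
Then Σ (x_i + x_{i+1})·c_i = -165, so x̄ = -165 / (6·(-42.5)) = 11/17.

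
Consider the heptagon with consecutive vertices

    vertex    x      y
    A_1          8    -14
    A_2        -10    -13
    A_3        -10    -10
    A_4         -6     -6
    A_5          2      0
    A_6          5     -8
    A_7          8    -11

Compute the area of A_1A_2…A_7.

146.5

Σ = (-244) + (-30) + (0) + (12) + (-16) + (9) + (-24) = -293
Area = |Σ|/2 = 146.5.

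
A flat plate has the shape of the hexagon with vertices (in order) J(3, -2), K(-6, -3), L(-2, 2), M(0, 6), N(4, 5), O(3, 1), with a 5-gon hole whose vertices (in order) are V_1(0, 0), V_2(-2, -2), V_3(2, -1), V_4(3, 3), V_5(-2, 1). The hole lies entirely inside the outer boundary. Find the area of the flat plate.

Outer boundary:
Σ = (-21) + (-18) + (-12) + (-24) + (-11) + (-9) = -95
Area = |Σ|/2 = 47.5.
Hole:
Σ = (0) + (6) + (9) + (9) + (0) = 24
Area = |Σ|/2 = 12.
Net area = 47.5 − 12 = 35.5.

35.5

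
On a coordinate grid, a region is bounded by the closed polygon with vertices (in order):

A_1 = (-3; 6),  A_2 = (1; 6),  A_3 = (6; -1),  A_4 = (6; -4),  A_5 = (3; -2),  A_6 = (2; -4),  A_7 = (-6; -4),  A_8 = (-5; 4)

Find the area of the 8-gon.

Apply the surveyor's formula: 2A = Σ (x_i·y_{i+1} − x_{i+1}·y_i), indices taken mod 8.
A_1→A_2: (-3)(6) − (1)(6) = -24
A_2→A_3: (1)(-1) − (6)(6) = -37
A_3→A_4: (6)(-4) − (6)(-1) = -18
A_4→A_5: (6)(-2) − (3)(-4) = 0
A_5→A_6: (3)(-4) − (2)(-2) = -8
A_6→A_7: (2)(-4) − (-6)(-4) = -32
A_7→A_8: (-6)(4) − (-5)(-4) = -44
A_8→A_1: (-5)(6) − (-3)(4) = -18
Σ = -181
Area = |Σ|/2 = 90.5.

90.5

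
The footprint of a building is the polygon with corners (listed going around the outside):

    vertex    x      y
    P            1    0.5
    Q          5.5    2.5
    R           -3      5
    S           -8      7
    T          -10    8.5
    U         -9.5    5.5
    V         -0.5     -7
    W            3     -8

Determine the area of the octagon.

Apply the shoelace (surveyor's) formula: 2A = Σ (x_i·y_{i+1} − x_{i+1}·y_i), indices taken mod 8.
Σ = (-0.25) + (35) + (19) + (2) + (25.75) + (69.25) + (25) + (9.5) = 185.25
Area = |Σ|/2 = 92.625.

92.625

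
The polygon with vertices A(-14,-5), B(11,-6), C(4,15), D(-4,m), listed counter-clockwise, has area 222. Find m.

2

The doubled signed area Σ (x_i y_{i+1} − x_{i+1} y_i) is linear in m.
With m=0 it equals 408; the coefficient of m is 18 (from the two edges through D).
So 18·m + 408 = 2·222 = 444 ⇒ m = 2.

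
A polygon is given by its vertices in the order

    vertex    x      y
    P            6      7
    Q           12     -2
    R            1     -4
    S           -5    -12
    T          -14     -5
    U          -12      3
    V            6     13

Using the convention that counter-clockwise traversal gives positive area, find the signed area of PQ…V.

Apply the shoelace (surveyor's) formula: 2A = Σ (x_i·y_{i+1} − x_{i+1}·y_i), indices taken mod 7.
Cross-terms: -96, -46, -32, -143, -102, -174, -36  ⇒  Σ = -629
Signed area = Σ/2 = -314.5 (negative ⇒ clockwise traversal).

-314.5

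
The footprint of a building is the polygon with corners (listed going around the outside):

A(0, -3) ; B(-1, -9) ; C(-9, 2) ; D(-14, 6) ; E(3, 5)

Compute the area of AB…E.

104.5

Apply Gauss's area formula: 2A = Σ (x_i·y_{i+1} − x_{i+1}·y_i), indices taken mod 5.
Σ = (-3) + (-83) + (-26) + (-88) + (-9) = -209
Area = |Σ|/2 = 104.5.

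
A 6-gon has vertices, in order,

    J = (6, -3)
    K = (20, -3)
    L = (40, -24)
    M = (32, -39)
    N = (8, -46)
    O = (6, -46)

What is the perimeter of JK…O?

130

|JK| = √((14)² + (0)²) = √196 = 14
|KL| = √((20)² + (-21)²) = √841 = 29
|LM| = √((-8)² + (-15)²) = √289 = 17
|MN| = √((-24)² + (-7)²) = √625 = 25
|NO| = √((-2)² + (0)²) = √4 = 2
|OJ| = √((0)² + (43)²) = √1849 = 43
Perimeter = 14 + 29 + 17 + 25 + 2 + 43 = 130.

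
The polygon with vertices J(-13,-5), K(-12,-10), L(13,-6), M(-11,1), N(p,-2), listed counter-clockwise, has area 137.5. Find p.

-10

Write out the shoelace sum; only the two edges meeting at N involve p:
2·Area = [((-11)·(-2) − p·1) + (p·(-5) − (-13)·(-2))] + 219
       = -6·p + 215 = 275
⇒ p = -10.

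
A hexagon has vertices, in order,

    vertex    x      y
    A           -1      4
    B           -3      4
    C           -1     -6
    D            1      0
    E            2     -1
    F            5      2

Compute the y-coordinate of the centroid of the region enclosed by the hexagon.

Apply the shoelace (surveyor's) formula. First the cross-terms c_i = x_i·y_{i+1} − x_{i+1}·y_i:
  8, 22, 6, -1, 9, 22  ⇒  2A = 66, A = 33.
Then Σ (y_i + y_{i+1})·c_i = 126, so ȳ = 126 / (6·33) = 7/11.

7/11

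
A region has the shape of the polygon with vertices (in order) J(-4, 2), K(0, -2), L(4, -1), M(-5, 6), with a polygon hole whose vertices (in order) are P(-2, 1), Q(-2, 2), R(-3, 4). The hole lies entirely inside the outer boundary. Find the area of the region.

24

Outer boundary:
Apply the surveyor's formula: 2A = Σ (x_i·y_{i+1} − x_{i+1}·y_i), indices taken mod 4.
Cross-terms: 8, 8, 19, 14  ⇒  Σ = 49
Area = |Σ|/2 = 24.5.
Hole:
Apply the surveyor's formula: 2A = Σ (x_i·y_{i+1} − x_{i+1}·y_i), indices taken mod 3.
Cross-terms: -2, -2, 5  ⇒  Σ = 1
Area = |Σ|/2 = 0.5.
Net area = 24.5 − 0.5 = 24.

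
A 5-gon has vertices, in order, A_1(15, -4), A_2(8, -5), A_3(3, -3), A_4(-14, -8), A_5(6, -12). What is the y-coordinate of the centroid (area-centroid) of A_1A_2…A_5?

Apply Gauss's area formula. First the cross-terms c_i = x_i·y_{i+1} − x_{i+1}·y_i:
  -43, -9, -66, 216, 156  ⇒  2A = 254, A = 127.
Then Σ (y_i + y_{i+1})·c_i = -5631, so ȳ = -5631 / (6·127) = -1877/254.

-1877/254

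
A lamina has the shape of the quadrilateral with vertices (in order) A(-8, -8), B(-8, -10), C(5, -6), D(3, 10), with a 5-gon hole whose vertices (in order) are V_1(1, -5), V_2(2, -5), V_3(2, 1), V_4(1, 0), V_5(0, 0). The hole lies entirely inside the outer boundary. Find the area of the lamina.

111

Outer boundary:
Apply the surveyor's formula: 2A = Σ (x_i·y_{i+1} − x_{i+1}·y_i), indices taken mod 4.
A→B: (-8)(-10) − (-8)(-8) = 16
B→C: (-8)(-6) − (5)(-10) = 98
C→D: (5)(10) − (3)(-6) = 68
D→A: (3)(-8) − (-8)(10) = 56
Σ = 238
Area = |Σ|/2 = 119.
Hole:
Apply the shoelace (surveyor's) formula: 2A = Σ (x_i·y_{i+1} − x_{i+1}·y_i), indices taken mod 5.
Σ = (5) + (12) + (-1) + (0) + (0) = 16
Area = |Σ|/2 = 8.
Net area = 119 − 8 = 111.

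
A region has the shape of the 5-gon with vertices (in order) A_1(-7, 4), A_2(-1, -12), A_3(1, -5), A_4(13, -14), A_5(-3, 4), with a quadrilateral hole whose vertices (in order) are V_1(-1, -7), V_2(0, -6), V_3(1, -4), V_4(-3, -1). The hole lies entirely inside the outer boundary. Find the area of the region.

81.5

Outer boundary:
Σ = (88) + (17) + (51) + (10) + (16) = 182
Area = |Σ|/2 = 91.
Hole:
Apply Gauss's area formula: 2A = Σ (x_i·y_{i+1} − x_{i+1}·y_i), indices taken mod 4.
Cross-terms: 6, 6, -13, 20  ⇒  Σ = 19
Area = |Σ|/2 = 9.5.
Net area = 91 − 9.5 = 81.5.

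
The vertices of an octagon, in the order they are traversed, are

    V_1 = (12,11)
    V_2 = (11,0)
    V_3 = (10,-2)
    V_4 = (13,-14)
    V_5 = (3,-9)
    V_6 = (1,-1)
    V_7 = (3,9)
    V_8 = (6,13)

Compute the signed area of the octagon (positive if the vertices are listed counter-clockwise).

Apply the shoelace (surveyor's) formula: 2A = Σ (x_i·y_{i+1} − x_{i+1}·y_i), indices taken mod 8.
V_1→V_2: (12)(0) − (11)(11) = -121
V_2→V_3: (11)(-2) − (10)(0) = -22
V_3→V_4: (10)(-14) − (13)(-2) = -114
V_4→V_5: (13)(-9) − (3)(-14) = -75
V_5→V_6: (3)(-1) − (1)(-9) = 6
V_6→V_7: (1)(9) − (3)(-1) = 12
V_7→V_8: (3)(13) − (6)(9) = -15
V_8→V_1: (6)(11) − (12)(13) = -90
Σ = -419
Signed area = Σ/2 = -209.5 (negative ⇒ clockwise traversal).

-209.5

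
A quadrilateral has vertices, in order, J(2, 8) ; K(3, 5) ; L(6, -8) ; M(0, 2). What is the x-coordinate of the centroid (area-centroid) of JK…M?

Apply the shoelace (surveyor's) formula. First the cross-terms c_i = x_i·y_{i+1} − x_{i+1}·y_i:
  -14, -54, 12, -4  ⇒  2A = -60, A = -30.
Then Σ (x_i + x_{i+1})·c_i = -492, so x̄ = -492 / (6·(-30)) = 41/15.

41/15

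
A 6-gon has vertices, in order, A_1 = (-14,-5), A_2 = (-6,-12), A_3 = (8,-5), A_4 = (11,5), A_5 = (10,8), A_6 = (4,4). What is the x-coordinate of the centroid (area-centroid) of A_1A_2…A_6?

Apply the surveyor's formula. First the cross-terms c_i = x_i·y_{i+1} − x_{i+1}·y_i:
  138, 126, 95, 38, 8, 36  ⇒  2A = 441, A = 220.5.
Then Σ (x_i + x_{i+1})·c_i = -153, so x̄ = -153 / (6·220.5) = -17/147.

-17/147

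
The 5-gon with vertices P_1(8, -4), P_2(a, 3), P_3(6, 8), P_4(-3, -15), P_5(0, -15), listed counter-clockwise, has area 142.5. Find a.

The doubled signed area Σ (x_i y_{i+1} − x_{i+1} y_i) is linear in a.
With a=0 it equals 105; the coefficient of a is 12 (from the two edges through P_2).
So 12·a + 105 = 2·142.5 = 285 ⇒ a = 15.

15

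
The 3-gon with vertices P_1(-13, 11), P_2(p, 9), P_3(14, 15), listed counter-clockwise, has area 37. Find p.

The doubled signed area Σ (x_i y_{i+1} − x_{i+1} y_i) is linear in p.
With p=0 it equals 106; the coefficient of p is 4 (from the two edges through P_2).
So 4·p + 106 = 2·37 = 74 ⇒ p = -8.

-8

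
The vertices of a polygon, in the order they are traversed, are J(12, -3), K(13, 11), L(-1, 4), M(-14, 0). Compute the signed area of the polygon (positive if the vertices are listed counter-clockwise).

166

Σ = (171) + (63) + (56) + (42) = 332
Signed area = Σ/2 = 166 (positive ⇒ counter-clockwise traversal).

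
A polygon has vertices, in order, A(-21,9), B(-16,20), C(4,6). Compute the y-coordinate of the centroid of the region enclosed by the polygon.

Apply the surveyor's formula. First the cross-terms c_i = x_i·y_{i+1} − x_{i+1}·y_i:
  -276, -176, 162  ⇒  2A = -290, A = -145.
Then Σ (y_i + y_{i+1})·c_i = -10150, so ȳ = -10150 / (6·(-145)) = 35/3.

35/3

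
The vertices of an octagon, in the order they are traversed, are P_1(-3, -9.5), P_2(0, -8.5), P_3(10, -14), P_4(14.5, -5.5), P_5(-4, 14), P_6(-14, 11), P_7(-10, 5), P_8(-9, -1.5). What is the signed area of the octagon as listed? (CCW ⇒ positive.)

386.25

Apply Gauss's area formula: 2A = Σ (x_i·y_{i+1} − x_{i+1}·y_i), indices taken mod 8.
Cross-terms: 25.5, 85, 148, 181, 152, 40, 60, 81  ⇒  Σ = 772.5
Signed area = Σ/2 = 386.25 (positive ⇒ counter-clockwise traversal).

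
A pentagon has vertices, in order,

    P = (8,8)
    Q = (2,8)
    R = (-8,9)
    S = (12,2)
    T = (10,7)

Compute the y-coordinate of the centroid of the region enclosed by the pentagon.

Apply the shoelace formula. First the cross-terms c_i = x_i·y_{i+1} − x_{i+1}·y_i:
  48, 82, -124, 64, 24  ⇒  2A = 94, A = 47.
Then Σ (y_i + y_{i+1})·c_i = 1734, so ȳ = 1734 / (6·47) = 289/47.

289/47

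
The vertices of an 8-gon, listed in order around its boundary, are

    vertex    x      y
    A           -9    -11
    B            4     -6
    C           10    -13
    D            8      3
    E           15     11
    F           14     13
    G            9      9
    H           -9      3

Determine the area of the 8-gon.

Apply Gauss's area formula: 2A = Σ (x_i·y_{i+1} − x_{i+1}·y_i), indices taken mod 8.
A→B: (-9)(-6) − (4)(-11) = 98
B→C: (4)(-13) − (10)(-6) = 8
C→D: (10)(3) − (8)(-13) = 134
D→E: (8)(11) − (15)(3) = 43
E→F: (15)(13) − (14)(11) = 41
F→G: (14)(9) − (9)(13) = 9
G→H: (9)(3) − (-9)(9) = 108
H→A: (-9)(-11) − (-9)(3) = 126
Σ = 567
Area = |Σ|/2 = 283.5.

283.5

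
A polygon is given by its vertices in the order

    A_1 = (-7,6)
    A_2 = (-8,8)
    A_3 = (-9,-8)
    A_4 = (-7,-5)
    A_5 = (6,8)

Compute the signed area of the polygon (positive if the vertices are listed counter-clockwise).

91.5

Apply the surveyor's formula: 2A = Σ (x_i·y_{i+1} − x_{i+1}·y_i), indices taken mod 5.
Σ = (-8) + (136) + (-11) + (-26) + (92) = 183
Signed area = Σ/2 = 91.5 (positive ⇒ counter-clockwise traversal).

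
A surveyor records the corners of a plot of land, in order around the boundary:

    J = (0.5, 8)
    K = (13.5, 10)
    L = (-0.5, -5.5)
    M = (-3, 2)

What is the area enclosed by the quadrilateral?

Apply the shoelace (surveyor's) formula: 2A = Σ (x_i·y_{i+1} − x_{i+1}·y_i), indices taken mod 4.
Σ = (-103) + (-69.25) + (-17.5) + (-25) = -214.75
Area = |Σ|/2 = 107.375.

107.375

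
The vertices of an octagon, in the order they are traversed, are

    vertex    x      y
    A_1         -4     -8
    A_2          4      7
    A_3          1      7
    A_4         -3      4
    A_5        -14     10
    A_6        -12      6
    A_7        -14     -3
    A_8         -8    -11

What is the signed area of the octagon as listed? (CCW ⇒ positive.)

191

Apply the shoelace (surveyor's) formula: 2A = Σ (x_i·y_{i+1} − x_{i+1}·y_i), indices taken mod 8.
Σ = (4) + (21) + (25) + (26) + (36) + (120) + (130) + (20) = 382
Signed area = Σ/2 = 191 (positive ⇒ counter-clockwise traversal).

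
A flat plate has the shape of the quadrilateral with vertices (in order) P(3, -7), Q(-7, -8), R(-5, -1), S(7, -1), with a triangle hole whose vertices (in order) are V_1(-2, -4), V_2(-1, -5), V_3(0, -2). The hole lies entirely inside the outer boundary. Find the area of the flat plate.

68

Outer boundary:
Σ = (-73) + (-33) + (12) + (-46) = -140
Area = |Σ|/2 = 70.
Hole:
Apply the surveyor's formula: 2A = Σ (x_i·y_{i+1} − x_{i+1}·y_i), indices taken mod 3.
V_1→V_2: (-2)(-5) − (-1)(-4) = 6
V_2→V_3: (-1)(-2) − (0)(-5) = 2
V_3→V_1: (0)(-4) − (-2)(-2) = -4
Σ = 4
Area = |Σ|/2 = 2.
Net area = 70 − 2 = 68.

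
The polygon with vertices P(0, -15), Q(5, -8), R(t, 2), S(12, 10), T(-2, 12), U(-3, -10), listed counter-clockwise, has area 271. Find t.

Write out the shoelace sum; only the two edges meeting at R involve t:
2·Area = [(5·2 − t·(-8)) + (t·10 − 12·2)] + 340
       = 18·t + 326 = 542
⇒ t = 12.

12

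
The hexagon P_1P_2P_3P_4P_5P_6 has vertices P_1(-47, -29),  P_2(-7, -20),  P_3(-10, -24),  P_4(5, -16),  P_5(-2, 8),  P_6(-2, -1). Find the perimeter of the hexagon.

150

|P_1P_2| = √((40)² + (9)²) = √1681 = 41
|P_2P_3| = √((-3)² + (-4)²) = √25 = 5
|P_3P_4| = √((15)² + (8)²) = √289 = 17
|P_4P_5| = √((-7)² + (24)²) = √625 = 25
|P_5P_6| = √((0)² + (-9)²) = √81 = 9
|P_6P_1| = √((-45)² + (-28)²) = √2809 = 53
Perimeter = 41 + 5 + 17 + 25 + 9 + 53 = 150.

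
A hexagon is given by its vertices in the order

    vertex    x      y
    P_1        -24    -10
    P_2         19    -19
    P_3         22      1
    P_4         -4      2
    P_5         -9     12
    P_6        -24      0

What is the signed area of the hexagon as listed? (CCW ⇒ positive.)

814.5

Σ = (646) + (437) + (48) + (-30) + (288) + (240) = 1629
Signed area = Σ/2 = 814.5 (positive ⇒ counter-clockwise traversal).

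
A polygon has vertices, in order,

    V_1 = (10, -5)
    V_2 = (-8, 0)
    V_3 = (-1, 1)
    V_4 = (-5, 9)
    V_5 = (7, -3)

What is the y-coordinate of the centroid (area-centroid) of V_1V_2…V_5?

Apply the shoelace formula. First the cross-terms c_i = x_i·y_{i+1} − x_{i+1}·y_i:
  -40, -8, -4, -48, -5  ⇒  2A = -105, A = -52.5.
Then Σ (y_i + y_{i+1})·c_i = -96, so ȳ = -96 / (6·(-52.5)) = 32/105.

32/105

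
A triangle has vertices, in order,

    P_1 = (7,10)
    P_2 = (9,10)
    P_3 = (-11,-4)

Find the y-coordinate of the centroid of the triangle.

Apply the surveyor's formula. First the cross-terms c_i = x_i·y_{i+1} − x_{i+1}·y_i:
  -20, 74, -82  ⇒  2A = -28, A = -14.
Then Σ (y_i + y_{i+1})·c_i = -448, so ȳ = -448 / (6·(-14)) = 16/3.

16/3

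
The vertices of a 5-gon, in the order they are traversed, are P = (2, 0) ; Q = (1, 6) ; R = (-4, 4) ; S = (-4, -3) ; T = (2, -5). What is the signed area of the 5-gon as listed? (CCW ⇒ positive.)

52

P→Q: (2)(6) − (1)(0) = 12
Q→R: (1)(4) − (-4)(6) = 28
R→S: (-4)(-3) − (-4)(4) = 28
S→T: (-4)(-5) − (2)(-3) = 26
T→P: (2)(0) − (2)(-5) = 10
Σ = 104
Signed area = Σ/2 = 52 (positive ⇒ counter-clockwise traversal).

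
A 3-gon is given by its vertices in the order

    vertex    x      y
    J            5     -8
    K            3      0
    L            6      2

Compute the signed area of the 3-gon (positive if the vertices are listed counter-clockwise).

Apply the shoelace (surveyor's) formula: 2A = Σ (x_i·y_{i+1} − x_{i+1}·y_i), indices taken mod 3.
Σ = (24) + (6) + (-58) = -28
Signed area = Σ/2 = -14 (negative ⇒ clockwise traversal).

-14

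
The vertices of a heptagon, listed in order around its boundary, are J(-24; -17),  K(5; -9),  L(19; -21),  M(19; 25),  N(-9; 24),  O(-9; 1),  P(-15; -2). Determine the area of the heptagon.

1184.5

Apply the surveyor's formula: 2A = Σ (x_i·y_{i+1} − x_{i+1}·y_i), indices taken mod 7.
Σ = (301) + (66) + (874) + (681) + (207) + (33) + (207) = 2369
Area = |Σ|/2 = 1184.5.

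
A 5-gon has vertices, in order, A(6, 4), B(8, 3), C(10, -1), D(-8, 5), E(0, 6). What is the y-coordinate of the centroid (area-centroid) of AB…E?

Apply the shoelace (surveyor's) formula. First the cross-terms c_i = x_i·y_{i+1} − x_{i+1}·y_i:
  -14, -38, 42, -48, -36  ⇒  2A = -94, A = -47.
Then Σ (y_i + y_{i+1})·c_i = -894, so ȳ = -894 / (6·(-47)) = 149/47.

149/47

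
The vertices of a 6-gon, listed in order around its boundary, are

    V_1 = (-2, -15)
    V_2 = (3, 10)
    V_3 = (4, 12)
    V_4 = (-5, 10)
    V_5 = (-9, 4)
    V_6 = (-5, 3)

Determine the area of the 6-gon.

Σ = (25) + (-4) + (100) + (70) + (-7) + (81) = 265
Area = |Σ|/2 = 132.5.

132.5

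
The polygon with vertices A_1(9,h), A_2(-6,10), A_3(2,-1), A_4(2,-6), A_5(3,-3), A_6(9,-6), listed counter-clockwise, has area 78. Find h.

1

The doubled signed area Σ (x_i y_{i+1} − x_{i+1} y_i) is linear in h.
With h=0 it equals 141; the coefficient of h is 15 (from the two edges through A_1).
So 15·h + 141 = 2·78 = 156 ⇒ h = 1.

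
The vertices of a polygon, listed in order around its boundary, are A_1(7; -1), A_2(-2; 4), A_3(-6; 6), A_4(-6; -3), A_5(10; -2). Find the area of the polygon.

69

Apply the shoelace (surveyor's) formula: 2A = Σ (x_i·y_{i+1} − x_{i+1}·y_i), indices taken mod 5.
Σ = (26) + (12) + (54) + (42) + (4) = 138
Area = |Σ|/2 = 69.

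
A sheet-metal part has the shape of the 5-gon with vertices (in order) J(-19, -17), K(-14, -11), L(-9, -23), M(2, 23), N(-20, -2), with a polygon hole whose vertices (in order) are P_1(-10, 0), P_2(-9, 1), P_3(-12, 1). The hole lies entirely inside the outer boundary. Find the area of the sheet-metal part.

Outer boundary:
Σ = (-29) + (223) + (-161) + (456) + (302) = 791
Area = |Σ|/2 = 395.5.
Hole:
Σ = (-10) + (3) + (10) = 3
Area = |Σ|/2 = 1.5.
Net area = 395.5 − 1.5 = 394.

394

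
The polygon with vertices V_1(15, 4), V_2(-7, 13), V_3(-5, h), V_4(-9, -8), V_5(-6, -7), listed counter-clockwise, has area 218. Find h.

Write out the shoelace sum; only the two edges meeting at V_3 involve h:
2·Area = [((-7)·h − (-5)·13) + ((-5)·(-8) − (-9)·h)] + 319
       = 2·h + 424 = 436
⇒ h = 6.

6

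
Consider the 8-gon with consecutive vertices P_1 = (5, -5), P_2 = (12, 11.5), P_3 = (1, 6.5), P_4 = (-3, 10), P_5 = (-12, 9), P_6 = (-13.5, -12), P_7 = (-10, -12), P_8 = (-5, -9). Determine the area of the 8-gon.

Σ = (117.5) + (66.5) + (29.5) + (93) + (265.5) + (42) + (30) + (70) = 714
Area = |Σ|/2 = 357.

357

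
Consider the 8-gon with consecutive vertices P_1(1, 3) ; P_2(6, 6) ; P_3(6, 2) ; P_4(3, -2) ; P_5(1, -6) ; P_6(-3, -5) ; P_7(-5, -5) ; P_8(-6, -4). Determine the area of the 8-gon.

Cross-terms: -12, -24, -18, -16, -23, -10, -10, -14  ⇒  Σ = -127
Area = |Σ|/2 = 63.5.

63.5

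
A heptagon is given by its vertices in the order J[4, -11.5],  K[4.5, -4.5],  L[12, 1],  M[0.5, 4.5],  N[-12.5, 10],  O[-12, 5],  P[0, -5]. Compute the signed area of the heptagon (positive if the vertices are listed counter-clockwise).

Apply Gauss's area formula: 2A = Σ (x_i·y_{i+1} − x_{i+1}·y_i), indices taken mod 7.
Σ = (33.75) + (58.5) + (53.5) + (61.25) + (57.5) + (60) + (20) = 344.5
Signed area = Σ/2 = 172.25 (positive ⇒ counter-clockwise traversal).

172.25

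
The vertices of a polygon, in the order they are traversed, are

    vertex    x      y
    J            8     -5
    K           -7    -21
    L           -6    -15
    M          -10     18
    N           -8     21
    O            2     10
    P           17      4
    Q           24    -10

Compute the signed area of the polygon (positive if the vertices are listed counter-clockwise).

-569

Σ = (-203) + (-21) + (-258) + (-66) + (-122) + (-162) + (-266) + (-40) = -1138
Signed area = Σ/2 = -569 (negative ⇒ clockwise traversal).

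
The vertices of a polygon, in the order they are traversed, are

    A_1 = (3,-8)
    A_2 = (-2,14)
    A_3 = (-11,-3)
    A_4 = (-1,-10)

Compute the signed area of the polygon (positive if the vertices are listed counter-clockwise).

Σ = (26) + (160) + (107) + (38) = 331
Signed area = Σ/2 = 165.5 (positive ⇒ counter-clockwise traversal).

165.5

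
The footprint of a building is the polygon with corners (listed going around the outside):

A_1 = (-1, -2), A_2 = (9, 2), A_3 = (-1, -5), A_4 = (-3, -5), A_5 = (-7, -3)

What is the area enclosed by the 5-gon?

Apply Gauss's area formula: 2A = Σ (x_i·y_{i+1} − x_{i+1}·y_i), indices taken mod 5.
A_1→A_2: (-1)(2) − (9)(-2) = 16
A_2→A_3: (9)(-5) − (-1)(2) = -43
A_3→A_4: (-1)(-5) − (-3)(-5) = -10
A_4→A_5: (-3)(-3) − (-7)(-5) = -26
A_5→A_1: (-7)(-2) − (-1)(-3) = 11
Σ = -52
Area = |Σ|/2 = 26.

26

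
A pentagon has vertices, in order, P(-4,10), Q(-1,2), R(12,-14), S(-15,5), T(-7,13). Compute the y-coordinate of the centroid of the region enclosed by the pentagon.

25/14

Apply the surveyor's formula. First the cross-terms c_i = x_i·y_{i+1} − x_{i+1}·y_i:
  2, -10, -150, -160, -18  ⇒  2A = -336, A = -168.
Then Σ (y_i + y_{i+1})·c_i = -1800, so ȳ = -1800 / (6·(-168)) = 25/14.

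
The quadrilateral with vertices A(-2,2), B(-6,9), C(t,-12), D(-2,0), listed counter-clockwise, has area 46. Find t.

-6

Write out the shoelace sum; only the two edges meeting at C involve t:
2·Area = [((-6)·(-12) − t·9) + (t·0 − (-2)·(-12))] + -10
       = -9·t + 38 = 92
⇒ t = -6.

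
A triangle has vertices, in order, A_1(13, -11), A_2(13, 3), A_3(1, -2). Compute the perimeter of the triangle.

42

|A_1A_2| = √((0)² + (14)²) = √196 = 14
|A_2A_3| = √((-12)² + (-5)²) = √169 = 13
|A_3A_1| = √((12)² + (-9)²) = √225 = 15
Perimeter = 14 + 13 + 15 = 42.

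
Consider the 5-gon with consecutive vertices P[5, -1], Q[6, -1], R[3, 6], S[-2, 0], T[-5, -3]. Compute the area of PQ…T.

Apply the shoelace (surveyor's) formula: 2A = Σ (x_i·y_{i+1} − x_{i+1}·y_i), indices taken mod 5.
Σ = (1) + (39) + (12) + (6) + (20) = 78
Area = |Σ|/2 = 39.

39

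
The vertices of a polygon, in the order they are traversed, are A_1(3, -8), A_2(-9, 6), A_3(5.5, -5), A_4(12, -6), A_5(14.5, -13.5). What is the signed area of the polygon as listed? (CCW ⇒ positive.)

-82.75

Σ = (-54) + (12) + (27) + (-75) + (-75.5) = -165.5
Signed area = Σ/2 = -82.75 (negative ⇒ clockwise traversal).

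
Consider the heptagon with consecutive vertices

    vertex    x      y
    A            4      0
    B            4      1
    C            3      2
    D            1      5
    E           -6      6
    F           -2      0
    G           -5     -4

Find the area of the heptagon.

47

Apply the shoelace (surveyor's) formula: 2A = Σ (x_i·y_{i+1} − x_{i+1}·y_i), indices taken mod 7.
A→B: (4)(1) − (4)(0) = 4
B→C: (4)(2) − (3)(1) = 5
C→D: (3)(5) − (1)(2) = 13
D→E: (1)(6) − (-6)(5) = 36
E→F: (-6)(0) − (-2)(6) = 12
F→G: (-2)(-4) − (-5)(0) = 8
G→A: (-5)(0) − (4)(-4) = 16
Σ = 94
Area = |Σ|/2 = 47.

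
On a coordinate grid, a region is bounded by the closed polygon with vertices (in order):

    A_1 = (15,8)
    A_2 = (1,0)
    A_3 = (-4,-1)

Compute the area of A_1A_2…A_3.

Σ = (-8) + (-1) + (-17) = -26
Area = |Σ|/2 = 13.

13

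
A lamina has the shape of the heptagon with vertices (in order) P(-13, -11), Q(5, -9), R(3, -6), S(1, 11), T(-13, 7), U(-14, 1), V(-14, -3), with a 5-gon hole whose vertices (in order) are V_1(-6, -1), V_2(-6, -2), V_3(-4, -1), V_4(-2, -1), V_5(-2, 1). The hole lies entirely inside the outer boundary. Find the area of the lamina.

Outer boundary:
Cross-terms: 172, -3, 39, 150, 85, 56, 115  ⇒  Σ = 614
Area = |Σ|/2 = 307.
Hole:
Apply the shoelace formula: 2A = Σ (x_i·y_{i+1} − x_{i+1}·y_i), indices taken mod 5.
Σ = (6) + (-2) + (2) + (-4) + (8) = 10
Area = |Σ|/2 = 5.
Net area = 307 − 5 = 302.

302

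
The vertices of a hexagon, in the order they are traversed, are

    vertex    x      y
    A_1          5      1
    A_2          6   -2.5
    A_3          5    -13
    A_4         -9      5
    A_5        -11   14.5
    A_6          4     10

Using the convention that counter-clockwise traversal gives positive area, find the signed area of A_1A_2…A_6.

-232.75

Apply the shoelace (surveyor's) formula: 2A = Σ (x_i·y_{i+1} − x_{i+1}·y_i), indices taken mod 6.
Σ = (-18.5) + (-65.5) + (-92) + (-75.5) + (-168) + (-46) = -465.5
Signed area = Σ/2 = -232.75 (negative ⇒ clockwise traversal).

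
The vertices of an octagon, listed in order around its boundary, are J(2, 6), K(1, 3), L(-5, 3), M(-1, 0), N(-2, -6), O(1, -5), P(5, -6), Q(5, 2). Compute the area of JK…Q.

Cross-terms: 0, 18, 3, 6, 16, 19, 40, 26  ⇒  Σ = 128
Area = |Σ|/2 = 64.

64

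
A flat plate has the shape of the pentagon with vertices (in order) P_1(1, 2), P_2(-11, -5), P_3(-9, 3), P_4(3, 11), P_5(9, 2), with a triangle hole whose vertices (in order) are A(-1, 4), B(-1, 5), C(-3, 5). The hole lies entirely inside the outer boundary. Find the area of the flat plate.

122

Outer boundary:
Σ = (17) + (-78) + (-108) + (-93) + (16) = -246
Area = |Σ|/2 = 123.
Hole:
Apply the shoelace formula: 2A = Σ (x_i·y_{i+1} − x_{i+1}·y_i), indices taken mod 3.
Cross-terms: -1, 10, -7  ⇒  Σ = 2
Area = |Σ|/2 = 1.
Net area = 123 − 1 = 122.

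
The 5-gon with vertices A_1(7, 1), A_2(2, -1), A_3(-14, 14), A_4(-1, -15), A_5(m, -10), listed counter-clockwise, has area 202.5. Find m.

6

Write out the shoelace sum; only the two edges meeting at A_5 involve m:
2·Area = [((-1)·(-10) − m·(-15)) + (m·1 − 7·(-10))] + 229
       = 16·m + 309 = 405
⇒ m = 6.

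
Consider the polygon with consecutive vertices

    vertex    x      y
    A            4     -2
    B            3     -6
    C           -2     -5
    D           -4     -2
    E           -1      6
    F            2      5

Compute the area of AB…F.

Σ = (-18) + (-27) + (-16) + (-26) + (-17) + (-24) = -128
Area = |Σ|/2 = 64.

64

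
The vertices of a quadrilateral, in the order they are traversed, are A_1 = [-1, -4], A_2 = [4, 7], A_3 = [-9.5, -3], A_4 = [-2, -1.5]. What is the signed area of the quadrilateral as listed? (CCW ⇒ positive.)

Σ = (9) + (54.5) + (8.25) + (6.5) = 78.25
Signed area = Σ/2 = 39.125 (positive ⇒ counter-clockwise traversal).

39.125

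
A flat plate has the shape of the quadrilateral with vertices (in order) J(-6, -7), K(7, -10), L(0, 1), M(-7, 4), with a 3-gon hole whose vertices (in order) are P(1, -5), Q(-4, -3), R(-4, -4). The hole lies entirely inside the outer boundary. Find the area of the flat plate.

Outer boundary:
Apply the shoelace (surveyor's) formula: 2A = Σ (x_i·y_{i+1} − x_{i+1}·y_i), indices taken mod 4.
Σ = (109) + (7) + (7) + (73) = 196
Area = |Σ|/2 = 98.
Hole:
Apply Gauss's area formula: 2A = Σ (x_i·y_{i+1} − x_{i+1}·y_i), indices taken mod 3.
P→Q: (1)(-3) − (-4)(-5) = -23
Q→R: (-4)(-4) − (-4)(-3) = 4
R→P: (-4)(-5) − (1)(-4) = 24
Σ = 5
Area = |Σ|/2 = 2.5.
Net area = 98 − 2.5 = 95.5.

95.5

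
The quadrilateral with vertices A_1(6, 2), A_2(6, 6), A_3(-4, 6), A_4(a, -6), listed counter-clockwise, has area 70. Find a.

1

Write out the shoelace sum; only the two edges meeting at A_4 involve a:
2·Area = [((-4)·(-6) − a·6) + (a·2 − 6·(-6))] + 84
       = -4·a + 144 = 140
⇒ a = 1.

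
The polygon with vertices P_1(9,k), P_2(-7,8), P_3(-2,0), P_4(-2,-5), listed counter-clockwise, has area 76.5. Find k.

Write out the shoelace sum; only the two edges meeting at P_1 involve k:
2·Area = [((-2)·k − 9·(-5)) + (9·8 − (-7)·k)] + 26
       = 5·k + 143 = 153
⇒ k = 2.

2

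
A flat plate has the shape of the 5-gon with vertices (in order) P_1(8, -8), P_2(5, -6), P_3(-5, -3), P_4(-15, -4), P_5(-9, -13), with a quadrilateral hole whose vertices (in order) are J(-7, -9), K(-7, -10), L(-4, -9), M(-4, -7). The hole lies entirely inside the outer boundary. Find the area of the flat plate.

Outer boundary:
Apply the shoelace formula: 2A = Σ (x_i·y_{i+1} − x_{i+1}·y_i), indices taken mod 5.
Σ = (-8) + (-45) + (-25) + (159) + (176) = 257
Area = |Σ|/2 = 128.5.
Hole:
Apply the shoelace formula: 2A = Σ (x_i·y_{i+1} − x_{i+1}·y_i), indices taken mod 4.
J→K: (-7)(-10) − (-7)(-9) = 7
K→L: (-7)(-9) − (-4)(-10) = 23
L→M: (-4)(-7) − (-4)(-9) = -8
M→J: (-4)(-9) − (-7)(-7) = -13
Σ = 9
Area = |Σ|/2 = 4.5.
Net area = 128.5 − 4.5 = 124.

124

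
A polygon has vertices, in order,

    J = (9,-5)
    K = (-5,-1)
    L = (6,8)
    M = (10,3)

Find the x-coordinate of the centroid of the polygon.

875/207

Apply the surveyor's formula. First the cross-terms c_i = x_i·y_{i+1} − x_{i+1}·y_i:
  -34, -34, -62, -77  ⇒  2A = -207, A = -103.5.
Then Σ (x_i + x_{i+1})·c_i = -2625, so x̄ = -2625 / (6·(-103.5)) = 875/207.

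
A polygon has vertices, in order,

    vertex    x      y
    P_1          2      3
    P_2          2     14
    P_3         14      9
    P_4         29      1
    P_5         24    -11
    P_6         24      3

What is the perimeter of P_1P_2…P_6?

90

|P_1P_2| = √((0)² + (11)²) = √121 = 11
|P_2P_3| = √((12)² + (-5)²) = √169 = 13
|P_3P_4| = √((15)² + (-8)²) = √289 = 17
|P_4P_5| = √((-5)² + (-12)²) = √169 = 13
|P_5P_6| = √((0)² + (14)²) = √196 = 14
|P_6P_1| = √((-22)² + (0)²) = √484 = 22
Perimeter = 11 + 13 + 17 + 13 + 14 + 22 = 90.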